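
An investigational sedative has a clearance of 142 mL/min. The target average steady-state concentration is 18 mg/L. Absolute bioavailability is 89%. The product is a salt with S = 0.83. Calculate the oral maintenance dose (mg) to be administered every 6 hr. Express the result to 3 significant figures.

1250 mg

Convert clearance: 142 mL/min × 60 min/h ÷ 1000 mL/L = 8.520 L/h
At steady state, dose per interval replaces the amount cleared in that interval: F·S·D/τ = CL·Css.
D = CL × Css × τ / F / S = 8.520 × 18 × 6 / 0.89 / 0.83 = 1246 mg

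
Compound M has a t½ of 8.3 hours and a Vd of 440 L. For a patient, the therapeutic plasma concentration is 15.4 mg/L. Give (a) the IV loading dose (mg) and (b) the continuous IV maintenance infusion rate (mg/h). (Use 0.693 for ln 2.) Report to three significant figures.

LD = Vd × C = 440.0 × 15.4 = 6776 mg
CL = 0.693 × Vd / t½ = 0.693 × 440.0 / 8.3 = 36.74 L/h
Infusion rate = CL × Css = 36.74 × 15.4 = 565.8 mg/h

(a) 6780 mg; (b) 566 mg/h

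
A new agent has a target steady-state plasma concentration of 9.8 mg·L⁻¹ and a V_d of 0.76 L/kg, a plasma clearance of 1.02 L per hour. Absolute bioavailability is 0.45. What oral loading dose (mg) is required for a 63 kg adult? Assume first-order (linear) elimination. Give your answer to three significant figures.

Vd = 0.76 L/kg × 63 kg = 47.88 L
The loading dose fills Vd to the target concentration; clearance is irrelevant here.
LD = Vd × C / F = 47.88 × 9.800 / 0.45 = 1043 mg

1040 mg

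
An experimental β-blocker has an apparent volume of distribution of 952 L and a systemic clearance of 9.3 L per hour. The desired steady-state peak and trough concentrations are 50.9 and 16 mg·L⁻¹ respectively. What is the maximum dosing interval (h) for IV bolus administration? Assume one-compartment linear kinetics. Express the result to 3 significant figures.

118 h

k = CL / Vd = 9.300 / 952.0 = 0.009769 h⁻¹
Between IV bolus doses, concentration decays as C = C₀·e^(−kτ), so C_peak/C_trough = e^(kτ).
τ_max = ln(C_peak/C_trough) / k = ln(50.9/16) / 0.009769 = 1.157 / 0.009769 = 118.4 h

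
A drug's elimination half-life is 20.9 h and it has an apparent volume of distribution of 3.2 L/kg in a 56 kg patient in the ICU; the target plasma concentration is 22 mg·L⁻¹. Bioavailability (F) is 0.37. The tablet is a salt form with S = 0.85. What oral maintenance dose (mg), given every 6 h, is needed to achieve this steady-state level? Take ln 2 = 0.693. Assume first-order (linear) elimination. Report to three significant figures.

Vd = 3.2 L/kg × 56 kg = 179.2 L
k = 0.693/20.9 = 0.03316 h⁻¹, so CL = k·Vd = 0.03316 × 179.2 = 5.942 L/h
D = CL × Css × τ / F / S = 5.942 × 22 × 6 / 0.37 / 0.85 = 2494 mg

2490 mg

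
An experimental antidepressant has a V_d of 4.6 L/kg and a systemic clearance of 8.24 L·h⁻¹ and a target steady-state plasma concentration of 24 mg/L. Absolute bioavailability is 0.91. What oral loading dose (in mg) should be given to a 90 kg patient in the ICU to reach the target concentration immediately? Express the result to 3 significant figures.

10900 mg

Vd(total) = 90 kg × 4.6 L/kg = 414.0 L
LD = Vd × C / F = 414.0 × 24.00 / 0.91 = 10920 mg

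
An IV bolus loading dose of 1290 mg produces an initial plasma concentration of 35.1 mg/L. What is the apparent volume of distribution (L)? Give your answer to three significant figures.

Immediately after an IV bolus, C₀ = Dose / Vd, so Vd = Dose / C₀.
Vd = 1290 / 35.1 = 36.75 L

36.8 L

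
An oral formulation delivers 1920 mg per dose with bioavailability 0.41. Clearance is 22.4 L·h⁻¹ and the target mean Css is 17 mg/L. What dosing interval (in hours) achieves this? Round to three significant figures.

2.07 h

F·D/τ = CL·Css → τ = F·D / (CL·Css).
τ = 0.41 × 1920 / (22.4 × 17) = 2.067 h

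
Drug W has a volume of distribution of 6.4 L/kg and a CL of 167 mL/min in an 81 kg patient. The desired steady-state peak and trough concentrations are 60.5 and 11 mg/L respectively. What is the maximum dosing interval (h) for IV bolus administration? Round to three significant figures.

88.2 h

Total Vd = 6.4 × 81 = 518.4 L
Convert clearance: 167 mL/min × 60 min/h ÷ 1000 mL/L = 10.02 L/h
k = CL / Vd = 10.02 / 518.4 = 0.01933 h⁻¹
Between IV bolus doses, concentration decays as C = C₀·e^(−kτ), so C_peak/C_trough = e^(kτ).
τ_max = ln(C_peak/C_trough) / k = ln(60.5/11) / 0.01933 = 1.705 / 0.01933 = 88.20 h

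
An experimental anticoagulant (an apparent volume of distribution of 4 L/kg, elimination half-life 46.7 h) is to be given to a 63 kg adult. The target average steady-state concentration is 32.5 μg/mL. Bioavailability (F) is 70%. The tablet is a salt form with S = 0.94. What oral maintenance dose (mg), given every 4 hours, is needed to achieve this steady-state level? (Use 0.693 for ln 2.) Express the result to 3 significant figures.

Total Vd = 4 × 63 = 252.0 L
CL = 0.693 × Vd / t½ = 0.693 × 252.0 / 46.7 = 3.740 L/h
D = CL × Css × τ / F / S = 3.740 × 32.5 × 4 / 0.7 / 0.94 = 738.9 mg

739 mg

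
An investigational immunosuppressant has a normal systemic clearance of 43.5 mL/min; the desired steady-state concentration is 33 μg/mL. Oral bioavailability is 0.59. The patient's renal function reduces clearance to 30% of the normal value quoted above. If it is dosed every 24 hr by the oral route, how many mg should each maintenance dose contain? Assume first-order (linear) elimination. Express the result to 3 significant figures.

CL = 43.5 mL/min × 60/1000 = 2.610 L/h
Patient clearance = 0.3 × 2.610 = 0.7830 L/h
D = CL × Css × τ / F = 0.7830 × 33 × 24 / 0.59 = 1051 mg

1050 mg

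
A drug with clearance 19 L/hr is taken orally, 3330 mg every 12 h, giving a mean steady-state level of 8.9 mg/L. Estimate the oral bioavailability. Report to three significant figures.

0.609

F·D/τ = CL·Css at steady state → F = CL·Css·τ / D.
F = 19 × 8.9 × 12 / 3330 = 0.609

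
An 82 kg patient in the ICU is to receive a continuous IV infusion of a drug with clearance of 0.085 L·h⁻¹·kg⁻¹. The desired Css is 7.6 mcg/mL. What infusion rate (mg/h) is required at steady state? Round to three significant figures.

53.0 mg/h

CL = 0.085 L·h⁻¹·kg⁻¹ × 82 kg = 6.970 L/h
At steady state, infusion rate equals elimination rate: rate in = CL × Css.
Infusion rate = CL · Css = 6.970 L/h × 7.6 mg/L = 52.97 mg/h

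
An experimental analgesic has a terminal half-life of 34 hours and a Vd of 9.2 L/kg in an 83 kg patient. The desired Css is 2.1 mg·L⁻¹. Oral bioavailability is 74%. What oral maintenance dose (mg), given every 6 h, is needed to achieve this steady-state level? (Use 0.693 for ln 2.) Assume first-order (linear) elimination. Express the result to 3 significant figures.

Vd(total) = 83 kg × 9.2 L/kg = 763.6 L
CL = ln 2 · Vd / t½ = 0.693 × 763.6 / 34 = 15.56 L/h
D = CL × Css × τ / F = 15.56 × 2.1 × 6 / 0.74 = 264.9 mg

265 mg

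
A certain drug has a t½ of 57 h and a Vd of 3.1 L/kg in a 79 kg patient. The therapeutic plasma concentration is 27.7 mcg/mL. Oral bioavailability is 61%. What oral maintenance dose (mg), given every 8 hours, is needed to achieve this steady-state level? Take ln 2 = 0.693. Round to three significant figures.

Vd = 3.1 L/kg × 79 kg = 244.9 L
k = 0.693/57 = 0.01216 h⁻¹, so CL = k·Vd = 0.01216 × 244.9 = 2.978 L/h
D = CL × Css × τ / F = 2.978 × 27.7 × 8 / 0.61 = 1082 mg

1080 mg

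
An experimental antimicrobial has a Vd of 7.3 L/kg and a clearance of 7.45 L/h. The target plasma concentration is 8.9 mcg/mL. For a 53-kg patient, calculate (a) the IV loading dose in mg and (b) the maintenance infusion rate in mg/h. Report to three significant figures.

Vd(total) = 53 kg × 7.3 L/kg = 386.9 L
Loading: fill Vd to C_target → 386.9 L × 8.9 mg/L = 3443 mg
Maintenance infusion rate = CL × Css = 7.450 × 8.9 = 66.31 mg/h

(a) 3440 mg; (b) 66.3 mg/h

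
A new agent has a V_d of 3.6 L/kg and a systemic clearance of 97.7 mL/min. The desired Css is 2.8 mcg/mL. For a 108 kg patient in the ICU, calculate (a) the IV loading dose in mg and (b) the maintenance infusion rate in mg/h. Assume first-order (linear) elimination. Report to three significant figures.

(a) 1090 mg; (b) 16.4 mg/h

Total Vd = 3.6 × 108 = 388.8 L
Loading: fill Vd to C_target → 388.8 L × 2.8 mg/L = 1089 mg
CL = 97.7 mL/min = 97.7 × 0.06 = 5.862 L/h
Maintenance infusion rate = CL × Css = 5.862 × 2.8 = 16.41 mg/h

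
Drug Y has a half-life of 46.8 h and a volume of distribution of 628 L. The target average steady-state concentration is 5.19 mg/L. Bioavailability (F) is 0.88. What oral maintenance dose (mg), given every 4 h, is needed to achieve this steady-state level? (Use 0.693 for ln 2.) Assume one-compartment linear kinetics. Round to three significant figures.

CL = 0.693 × Vd / t½ = 0.693 × 628.0 / 46.8 = 9.299 L/h
D = CL × Css × τ / F = 9.299 × 5.19 × 4 / 0.88 = 219.4 mg

219 mg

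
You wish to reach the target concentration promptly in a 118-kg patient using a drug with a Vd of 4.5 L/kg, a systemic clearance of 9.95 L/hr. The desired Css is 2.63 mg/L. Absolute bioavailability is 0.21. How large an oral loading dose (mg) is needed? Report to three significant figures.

Vd = 4.5 L/kg × 118 kg = 531.0 L
Loading dose depends on Vd (not clearance): it fills the distribution volume.
LD = Vd × C / F = 531.0 × 2.630 / 0.21 = 6650 mg

6650 mg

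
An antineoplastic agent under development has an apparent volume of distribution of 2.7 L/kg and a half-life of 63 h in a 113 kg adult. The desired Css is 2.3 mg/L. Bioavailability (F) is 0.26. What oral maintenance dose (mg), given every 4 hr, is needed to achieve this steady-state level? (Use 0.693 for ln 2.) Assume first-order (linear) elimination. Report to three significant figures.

Total Vd = 2.7 × 113 = 305.1 L
k = 0.693/63 = 0.01100 h⁻¹, so CL = k·Vd = 0.01100 × 305.1 = 3.356 L/h
D = CL × Css × τ / F = 3.356 × 2.3 × 4 / 0.26 = 118.8 mg

119 mg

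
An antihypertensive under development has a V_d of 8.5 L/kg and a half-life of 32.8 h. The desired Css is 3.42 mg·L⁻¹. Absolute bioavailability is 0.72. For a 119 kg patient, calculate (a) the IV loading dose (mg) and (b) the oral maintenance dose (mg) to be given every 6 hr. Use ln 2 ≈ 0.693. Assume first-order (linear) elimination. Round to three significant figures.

Total Vd = 8.5 × 119 = 1012 L
LD = Vd × C = 1012 × 3.42 = 3461 mg
CL = 0.693 × Vd / t½ = 0.693 × 1012 / 32.8 = 21.38 L/h
D = CL × Css × τ / F = 21.38 × 3.42 × 6 / 0.72 = 609.3 mg

(a) 3460 mg; (b) 609 mg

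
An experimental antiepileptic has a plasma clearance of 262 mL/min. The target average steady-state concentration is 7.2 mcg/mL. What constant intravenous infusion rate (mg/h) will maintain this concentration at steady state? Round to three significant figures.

Convert clearance: 262 mL/min × 60 min/h ÷ 1000 mL/L = 15.72 L/h
At steady state, infusion rate equals elimination rate: rate in = CL × Css.
Infusion rate = CL · Css = 15.72 L/h × 7.2 mg/L = 113.2 mg/h

113 mg/h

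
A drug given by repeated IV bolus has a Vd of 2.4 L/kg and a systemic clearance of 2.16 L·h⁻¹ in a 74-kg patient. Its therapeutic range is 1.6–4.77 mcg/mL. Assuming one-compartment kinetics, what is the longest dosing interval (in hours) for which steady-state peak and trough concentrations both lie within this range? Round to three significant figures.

89.8 h

Total Vd = 2.4 × 74 = 177.6 L
k = CL / Vd = 2.160 / 177.6 = 0.01216 h⁻¹
Between IV bolus doses, concentration decays as C = C₀·e^(−kτ), so C_peak/C_trough = e^(kτ).
τ_max = ln(C_peak/C_trough) / k = ln(4.77/1.6) / 0.01216 = 1.092 / 0.01216 = 89.80 h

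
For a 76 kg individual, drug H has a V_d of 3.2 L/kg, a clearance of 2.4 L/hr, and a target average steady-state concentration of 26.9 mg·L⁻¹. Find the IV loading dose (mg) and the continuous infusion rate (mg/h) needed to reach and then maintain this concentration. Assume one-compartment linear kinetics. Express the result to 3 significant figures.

(a) 6540 mg; (b) 64.6 mg/h

Total Vd = 3.2 × 76 = 243.2 L
Loading: fill Vd to C_target → 243.2 L × 26.9 mg/L = 6542 mg
Maintenance infusion rate = CL × Css = 2.400 × 26.9 = 64.56 mg/h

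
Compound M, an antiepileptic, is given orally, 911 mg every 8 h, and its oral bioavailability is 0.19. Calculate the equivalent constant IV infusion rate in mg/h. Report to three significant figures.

Equivalent systemic input: infusion rate = F·D/τ.
Rate = 0.19 × 911 / 8 = 21.64 mg/h

21.6 mg/h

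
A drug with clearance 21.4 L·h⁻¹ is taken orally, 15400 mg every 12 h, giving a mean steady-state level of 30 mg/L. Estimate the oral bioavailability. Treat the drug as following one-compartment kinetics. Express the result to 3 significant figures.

0.500

F·D/τ = CL·Css at steady state → F = CL·Css·τ / D.
F = 21.4 × 30 × 12 / 15400 = 0.500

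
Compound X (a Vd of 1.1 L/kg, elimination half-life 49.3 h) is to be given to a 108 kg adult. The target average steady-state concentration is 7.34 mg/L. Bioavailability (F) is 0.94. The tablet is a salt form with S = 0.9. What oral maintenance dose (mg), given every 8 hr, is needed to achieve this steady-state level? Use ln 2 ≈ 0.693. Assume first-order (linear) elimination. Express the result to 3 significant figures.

116 mg

Total Vd = 1.1 × 108 = 118.8 L
k = 0.693/49.3 = 0.01406 h⁻¹, so CL = k·Vd = 0.01406 × 118.8 = 1.670 L/h
D = CL × Css × τ / F / S = 1.670 × 7.34 × 8 / 0.94 / 0.9 = 115.9 mg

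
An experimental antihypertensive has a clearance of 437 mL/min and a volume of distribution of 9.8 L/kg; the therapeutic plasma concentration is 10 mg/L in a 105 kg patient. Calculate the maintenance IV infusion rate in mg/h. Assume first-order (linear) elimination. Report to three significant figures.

CL = 437 mL/min = 437 × 0.06 = 26.22 L/h
At steady state, infusion rate equals elimination rate: rate in = CL × Css.
Rate = CL × Css = 26.22 × 10 = 262.2 mg/h

262 mg/h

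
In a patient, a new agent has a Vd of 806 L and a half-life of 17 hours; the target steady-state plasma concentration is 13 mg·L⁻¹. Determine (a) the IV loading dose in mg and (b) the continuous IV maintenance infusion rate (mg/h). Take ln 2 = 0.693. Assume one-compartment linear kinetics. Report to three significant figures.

(a) 10500 mg; (b) 427 mg/h

LD = Vd × C = 806.0 × 13 = 10480 mg
CL = 0.693 × Vd / t½ = 0.693 × 806.0 / 17 = 32.86 L/h
Infusion rate = CL × Css = 32.86 × 13 = 427.2 mg/h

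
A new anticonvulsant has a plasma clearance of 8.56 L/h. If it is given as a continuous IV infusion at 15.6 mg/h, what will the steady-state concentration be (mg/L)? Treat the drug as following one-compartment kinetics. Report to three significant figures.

1.82 mg/L

Css = rate / CL = 15.6 / 8.560 = 1.822 mg/L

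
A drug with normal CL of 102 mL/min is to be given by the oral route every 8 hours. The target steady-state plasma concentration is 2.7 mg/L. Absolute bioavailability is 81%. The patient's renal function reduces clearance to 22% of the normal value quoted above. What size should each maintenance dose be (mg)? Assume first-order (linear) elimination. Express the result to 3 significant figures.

35.9 mg

CL = 102 mL/min × 60/1000 = 6.120 L/h
Patient clearance = 0.22 × 6.120 = 1.346 L/h
At steady state, dose per interval replaces the amount cleared in that interval: F·D/τ = CL·Css.
D = CL × Css × τ / F = 1.346 × 2.7 × 8 / 0.81 = 35.89 mg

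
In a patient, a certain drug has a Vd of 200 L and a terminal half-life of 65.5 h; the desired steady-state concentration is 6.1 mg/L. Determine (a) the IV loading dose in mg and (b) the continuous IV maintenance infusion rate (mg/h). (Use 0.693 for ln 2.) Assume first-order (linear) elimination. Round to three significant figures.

LD = Vd × C = 200.0 × 6.1 = 1220 mg
CL = 0.693 × Vd / t½ = 0.693 × 200.0 / 65.5 = 2.116 L/h
Infusion rate = CL × Css = 2.116 × 6.1 = 12.91 mg/h

(a) 1220 mg; (b) 12.9 mg/h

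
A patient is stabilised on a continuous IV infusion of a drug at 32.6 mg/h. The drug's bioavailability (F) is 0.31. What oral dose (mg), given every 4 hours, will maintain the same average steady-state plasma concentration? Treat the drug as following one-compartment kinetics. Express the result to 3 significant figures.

To maintain the same Css, the systemic dosing rate must be unchanged: F·D/τ = infusion rate.
D = rate × τ / F = 32.6 × 4 / 0.31 = 420.6 mg

421 mg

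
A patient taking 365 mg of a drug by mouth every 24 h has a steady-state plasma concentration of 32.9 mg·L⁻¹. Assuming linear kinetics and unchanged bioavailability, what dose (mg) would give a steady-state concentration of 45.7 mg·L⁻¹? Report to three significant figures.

507 mg

For first-order elimination, Css ∝ F·D/(CL·τ); F and CL are unchanged, so Css ∝ D/τ.
D₂ = D₁ × (Css,target / Css,current) = 365 × 45.7/32.9 = 507.0 mg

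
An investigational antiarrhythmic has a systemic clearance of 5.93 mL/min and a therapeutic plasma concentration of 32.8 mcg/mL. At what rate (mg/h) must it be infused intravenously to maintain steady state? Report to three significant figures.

11.7 mg/h

Convert clearance: 5.93 mL/min × 60 min/h ÷ 1000 mL/L = 0.3558 L/h
At steady state, infusion rate equals elimination rate: rate in = CL × Css.
Infusion rate = CL · Css = 0.3558 L/h × 32.8 mg/L = 11.67 mg/h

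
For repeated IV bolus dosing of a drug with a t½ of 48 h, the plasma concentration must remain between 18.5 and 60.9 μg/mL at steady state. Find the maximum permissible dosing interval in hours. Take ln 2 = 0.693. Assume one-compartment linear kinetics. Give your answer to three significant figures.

k = 0.693 / t½ = 0.693 / 48 = 0.01444 h⁻¹
Between IV bolus doses, concentration decays as C = C₀·e^(−kτ), so C_peak/C_trough = e^(kτ).
τ_max = ln(C_peak/C_trough) / k = ln(60.9/18.5) / 0.01444 = 1.191 / 0.01444 = 82.48 h

82.5 h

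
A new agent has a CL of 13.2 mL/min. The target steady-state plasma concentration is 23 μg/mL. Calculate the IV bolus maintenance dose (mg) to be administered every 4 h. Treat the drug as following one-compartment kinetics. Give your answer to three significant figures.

72.9 mg

CL = 13.2 mL/min × 60/1000 = 0.7920 L/h
At steady state, dose per interval replaces the amount cleared in that interval: D/τ = CL·Css.
D = CL × Css × τ = 0.7920 × 23 × 4 = 72.86 mg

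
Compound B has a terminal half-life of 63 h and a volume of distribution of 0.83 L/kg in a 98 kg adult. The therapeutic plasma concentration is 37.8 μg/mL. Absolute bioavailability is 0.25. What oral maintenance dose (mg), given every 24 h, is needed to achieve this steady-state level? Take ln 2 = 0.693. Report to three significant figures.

Total Vd = 0.83 × 98 = 81.34 L
CL = ln 2 · Vd / t½ = 0.693 × 81.34 / 63 = 0.8947 L/h
D = CL × Css × τ / F = 0.8947 × 37.8 × 24 / 0.25 = 3247 mg

3250 mg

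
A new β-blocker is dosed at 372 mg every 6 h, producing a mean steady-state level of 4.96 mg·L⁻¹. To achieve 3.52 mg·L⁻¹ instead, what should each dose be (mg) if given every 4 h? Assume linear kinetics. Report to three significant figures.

176 mg

With linear kinetics, Css is proportional to dose rate (D/τ) at fixed clearance.
D₂ = D₁ × (Css,target / Css,current) × (τ₂/τ₁) = 372 × (3.52/4.96) × (4/6) = 176.0 mg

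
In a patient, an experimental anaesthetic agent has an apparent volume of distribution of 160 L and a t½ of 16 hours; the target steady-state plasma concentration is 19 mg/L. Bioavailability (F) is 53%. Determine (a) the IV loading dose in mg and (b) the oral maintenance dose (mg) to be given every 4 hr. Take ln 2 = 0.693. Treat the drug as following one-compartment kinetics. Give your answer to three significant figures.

LD = Vd × C = 160.0 × 19 = 3040 mg
CL = 0.693 × Vd / t½ = 0.693 × 160.0 / 16 = 6.930 L/h
D = CL × Css × τ / F = 6.930 × 19 × 4 / 0.53 = 993.7 mg

(a) 3040 mg; (b) 994 mg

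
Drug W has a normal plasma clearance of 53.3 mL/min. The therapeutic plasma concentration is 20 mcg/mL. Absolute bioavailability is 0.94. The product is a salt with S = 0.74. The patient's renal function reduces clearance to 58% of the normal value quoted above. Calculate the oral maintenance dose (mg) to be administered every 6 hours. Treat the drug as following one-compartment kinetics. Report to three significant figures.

320 mg

CL = 53.3 mL/min × 60/1000 = 3.198 L/h
Patient clearance = 0.58 × 3.198 = 1.855 L/h
D = CL × Css × τ / F / S = 1.855 × 20 × 6 / 0.94 / 0.74 = 320.0 mg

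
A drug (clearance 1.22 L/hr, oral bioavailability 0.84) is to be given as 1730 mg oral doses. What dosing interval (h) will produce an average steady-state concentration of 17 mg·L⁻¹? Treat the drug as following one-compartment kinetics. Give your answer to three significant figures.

70.1 h

F·D/τ = CL·Css → τ = F·D / (CL·Css).
τ = 0.84 × 1730 / (1.22 × 17) = 70.07 h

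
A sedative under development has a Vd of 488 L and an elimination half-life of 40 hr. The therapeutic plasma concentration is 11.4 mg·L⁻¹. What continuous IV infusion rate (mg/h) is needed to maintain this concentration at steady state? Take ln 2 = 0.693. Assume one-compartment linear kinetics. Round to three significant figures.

CL = 0.693 × Vd / t½ = 0.693 × 488.0 / 40 = 8.455 L/h
Infusion rate = CL × Css = 8.455 × 11.4 = 96.39 mg/h

96.4 mg/h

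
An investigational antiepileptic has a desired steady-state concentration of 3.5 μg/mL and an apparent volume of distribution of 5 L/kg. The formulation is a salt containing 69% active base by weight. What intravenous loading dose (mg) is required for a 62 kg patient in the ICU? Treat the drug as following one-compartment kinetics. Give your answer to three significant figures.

1570 mg

Vd(total) = 62 kg × 5 L/kg = 310.0 L
LD = Vd × C / S = 310.0 × 3.500 / 0.69 = 1572 mg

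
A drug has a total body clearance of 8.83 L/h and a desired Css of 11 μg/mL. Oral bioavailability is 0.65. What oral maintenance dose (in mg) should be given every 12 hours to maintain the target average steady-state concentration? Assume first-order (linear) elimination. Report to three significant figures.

1790 mg

D = CL × Css × τ / F = 8.830 × 11 × 12 / 0.65 = 1793 mg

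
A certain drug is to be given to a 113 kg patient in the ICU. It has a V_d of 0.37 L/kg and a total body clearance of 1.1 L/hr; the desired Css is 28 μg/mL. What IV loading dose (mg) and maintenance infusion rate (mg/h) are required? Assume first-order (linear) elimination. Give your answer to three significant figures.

(a) 1170 mg; (b) 30.8 mg/h

Vd(total) = 113 kg × 0.37 L/kg = 41.81 L
Loading dose = Vd × C = 41.81 × 28 = 1171 mg
Maintenance: replace elimination → rate = CL × Css = 1.100 × 28 = 30.80 mg/h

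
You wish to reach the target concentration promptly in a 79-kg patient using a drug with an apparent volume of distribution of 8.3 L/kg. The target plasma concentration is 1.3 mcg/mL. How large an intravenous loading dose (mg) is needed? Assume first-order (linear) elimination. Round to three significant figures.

Total Vd = 8.3 × 79 = 655.7 L
LD = Vd × C = 655.7 × 1.300 = 852.4 mg

852 mg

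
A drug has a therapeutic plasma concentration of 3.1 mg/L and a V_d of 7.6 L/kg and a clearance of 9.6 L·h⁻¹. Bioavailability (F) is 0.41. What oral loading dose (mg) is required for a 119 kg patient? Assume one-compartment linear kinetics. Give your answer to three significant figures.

6840 mg

Total Vd = 7.6 × 119 = 904.4 L
Loading dose depends on Vd (not clearance): it fills the distribution volume.
LD = Vd × C / F = 904.4 × 3.100 / 0.41 = 6838 mg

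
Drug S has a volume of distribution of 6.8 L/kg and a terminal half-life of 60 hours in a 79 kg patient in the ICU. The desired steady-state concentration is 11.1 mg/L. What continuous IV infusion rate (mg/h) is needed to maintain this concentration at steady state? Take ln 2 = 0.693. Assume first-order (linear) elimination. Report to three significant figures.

68.9 mg/h

Vd = 6.8 L/kg × 79 kg = 537.2 L
CL = ln 2 · Vd / t½ = 0.693 × 537.2 / 60 = 6.205 L/h
Infusion rate = CL × Css = 6.205 × 11.1 = 68.88 mg/h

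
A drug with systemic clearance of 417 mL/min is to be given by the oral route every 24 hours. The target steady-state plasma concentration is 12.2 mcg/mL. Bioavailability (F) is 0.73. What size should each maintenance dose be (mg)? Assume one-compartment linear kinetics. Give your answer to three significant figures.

10000 mg

Convert clearance: 417 mL/min × 60 min/h ÷ 1000 mL/L = 25.02 L/h
D = CL × Css × τ / F = 25.02 × 12.2 × 24 / 0.73 = 10040 mg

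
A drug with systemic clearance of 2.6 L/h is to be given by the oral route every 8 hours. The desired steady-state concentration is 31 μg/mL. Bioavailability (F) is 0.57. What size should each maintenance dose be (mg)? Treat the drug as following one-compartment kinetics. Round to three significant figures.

1130 mg

D = CL × Css × τ / F = 2.600 × 31 × 8 / 0.57 = 1131 mg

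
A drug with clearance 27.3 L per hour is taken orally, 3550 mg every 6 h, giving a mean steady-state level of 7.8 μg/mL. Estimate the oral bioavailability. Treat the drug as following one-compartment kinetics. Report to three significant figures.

0.360

F·D/τ = CL·Css at steady state → F = CL·Css·τ / D.
F = 27.3 × 7.8 × 6 / 3550 = 0.360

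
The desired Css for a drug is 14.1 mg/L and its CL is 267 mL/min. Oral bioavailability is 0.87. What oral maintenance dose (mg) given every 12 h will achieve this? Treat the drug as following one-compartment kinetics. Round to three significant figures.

3120 mg

CL = 267 mL/min = 267 × 0.06 = 16.02 L/h
D = CL × Css × τ / F = 16.02 × 14.1 × 12 / 0.87 = 3116 mg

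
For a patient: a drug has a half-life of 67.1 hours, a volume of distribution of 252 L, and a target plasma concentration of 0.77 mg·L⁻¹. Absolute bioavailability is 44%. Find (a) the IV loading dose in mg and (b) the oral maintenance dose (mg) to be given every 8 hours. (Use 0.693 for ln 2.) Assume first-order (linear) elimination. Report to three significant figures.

LD = Vd × C = 252.0 × 0.77 = 194.0 mg
CL = 0.693 × Vd / t½ = 0.693 × 252.0 / 67.1 = 2.603 L/h
D = CL × Css × τ / F = 2.603 × 0.77 × 8 / 0.44 = 36.44 mg

(a) 194 mg; (b) 36.4 mg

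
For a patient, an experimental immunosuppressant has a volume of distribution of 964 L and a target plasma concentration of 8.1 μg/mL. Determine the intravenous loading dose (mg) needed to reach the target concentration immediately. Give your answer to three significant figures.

7810 mg

The loading dose fills Vd to the target concentration.
LD = Vd × C = 964.0 × 8.100 = 7808 mg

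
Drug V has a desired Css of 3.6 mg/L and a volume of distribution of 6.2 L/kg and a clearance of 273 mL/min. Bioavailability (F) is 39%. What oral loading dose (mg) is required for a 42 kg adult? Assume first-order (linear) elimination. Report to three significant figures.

2400 mg

Vd = 6.2 L/kg × 42 kg = 260.4 L
Loading dose depends on Vd (not clearance): it fills the distribution volume.
LD = Vd × C / F = 260.4 × 3.600 / 0.39 = 2404 mg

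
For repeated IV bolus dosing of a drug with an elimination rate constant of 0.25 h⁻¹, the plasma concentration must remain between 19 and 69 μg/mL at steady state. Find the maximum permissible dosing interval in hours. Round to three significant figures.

5.16 h

Between IV bolus doses, concentration decays as C = C₀·e^(−kτ), so C_peak/C_trough = e^(kτ).
τ_max = ln(C_peak/C_trough) / k = ln(69/19) / 0.2500 = 1.290 / 0.2500 = 5.160 h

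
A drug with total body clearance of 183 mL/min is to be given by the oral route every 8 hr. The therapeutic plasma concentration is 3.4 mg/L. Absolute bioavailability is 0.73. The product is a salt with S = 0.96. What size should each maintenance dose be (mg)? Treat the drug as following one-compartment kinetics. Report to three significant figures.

426 mg

Convert clearance: 183 mL/min × 60 min/h ÷ 1000 mL/L = 10.98 L/h
At steady state, dose per interval replaces the amount cleared in that interval: F·S·D/τ = CL·Css.
D = CL × Css × τ / F / S = 10.98 × 3.4 × 8 / 0.73 / 0.96 = 426.2 mg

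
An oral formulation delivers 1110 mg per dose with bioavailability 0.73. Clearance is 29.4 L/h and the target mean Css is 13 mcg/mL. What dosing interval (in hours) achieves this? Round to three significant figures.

2.12 h

F·D/τ = CL·Css → τ = F·D / (CL·Css).
τ = 0.73 × 1110 / (29.4 × 13) = 2.120 h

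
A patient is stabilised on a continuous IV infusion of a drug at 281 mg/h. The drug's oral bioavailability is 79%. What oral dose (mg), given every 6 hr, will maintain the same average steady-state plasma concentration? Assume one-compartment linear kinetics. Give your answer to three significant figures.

2130 mg

To maintain the same Css, the systemic dosing rate must be unchanged: F·D/τ = infusion rate.
D = rate × τ / F = 281 × 6 / 0.79 = 2134 mg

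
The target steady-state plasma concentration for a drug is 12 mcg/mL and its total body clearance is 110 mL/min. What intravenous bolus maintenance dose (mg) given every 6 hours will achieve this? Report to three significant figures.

475 mg

CL = 110 mL/min = 110 × 0.06 = 6.600 L/h
D = CL × Css × τ = 6.600 × 12 × 6 = 475.2 mg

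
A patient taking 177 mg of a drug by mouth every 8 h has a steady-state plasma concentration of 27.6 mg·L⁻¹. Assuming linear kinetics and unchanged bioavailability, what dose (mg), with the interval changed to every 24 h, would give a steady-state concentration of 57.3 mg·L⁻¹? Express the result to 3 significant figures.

With linear kinetics, Css is proportional to dose rate (D/τ) at fixed clearance.
D₂ = D₁ × (Css,target / Css,current) × (τ₂/τ₁) = 177 × (57.3/27.6) × (24/8) = 1102 mg

1100 mg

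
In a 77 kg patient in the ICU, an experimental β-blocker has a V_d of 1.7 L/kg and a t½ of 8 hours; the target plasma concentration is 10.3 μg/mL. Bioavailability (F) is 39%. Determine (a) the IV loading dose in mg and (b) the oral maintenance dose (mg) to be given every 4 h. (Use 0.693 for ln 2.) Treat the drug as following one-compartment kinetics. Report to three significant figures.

Vd = 1.7 L/kg × 77 kg = 130.9 L
LD = Vd × C = 130.9 × 10.3 = 1348 mg
CL = 0.693 × Vd / t½ = 0.693 × 130.9 / 8 = 11.34 L/h
D = CL × Css × τ / F = 11.34 × 10.3 × 4 / 0.39 = 1198 mg

(a) 1350 mg; (b) 1200 mg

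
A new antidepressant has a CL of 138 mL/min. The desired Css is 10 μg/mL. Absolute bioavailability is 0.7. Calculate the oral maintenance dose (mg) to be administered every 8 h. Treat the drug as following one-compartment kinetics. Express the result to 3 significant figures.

CL = 138 mL/min × 60/1000 = 8.280 L/h
D = CL × Css × τ / F = 8.280 × 10 × 8 / 0.7 = 946.3 mg

946 mg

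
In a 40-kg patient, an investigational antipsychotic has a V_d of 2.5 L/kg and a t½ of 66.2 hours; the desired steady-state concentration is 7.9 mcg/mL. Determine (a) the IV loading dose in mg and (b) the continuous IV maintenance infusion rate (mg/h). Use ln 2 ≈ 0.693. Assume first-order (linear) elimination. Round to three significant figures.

Total Vd = 2.5 × 40 = 100.0 L
LD = Vd × C = 100.0 × 7.9 = 790.0 mg
CL = 0.693 × Vd / t½ = 0.693 × 100.0 / 66.2 = 1.047 L/h
Infusion rate = CL × Css = 1.047 × 7.9 = 8.271 mg/h

(a) 790 mg; (b) 8.27 mg/h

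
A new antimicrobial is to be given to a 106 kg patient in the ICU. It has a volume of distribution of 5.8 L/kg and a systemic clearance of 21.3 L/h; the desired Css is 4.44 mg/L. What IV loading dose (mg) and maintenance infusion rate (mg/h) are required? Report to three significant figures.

(a) 2730 mg; (b) 94.6 mg/h

Vd(total) = 106 kg × 5.8 L/kg = 614.8 L
LD = Vd · C_target = 614.8 × 4.44 = 2730 mg
Infusion rate = 21.30 L/h × 4.44 mg/L = 94.57 mg/h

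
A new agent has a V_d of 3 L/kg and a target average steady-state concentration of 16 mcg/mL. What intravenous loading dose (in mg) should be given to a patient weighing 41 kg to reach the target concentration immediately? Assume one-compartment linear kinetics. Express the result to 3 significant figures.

Vd = 3 L/kg × 41 kg = 123.0 L
LD = Vd × C = 123.0 × 16.00 = 1968 mg

1970 mg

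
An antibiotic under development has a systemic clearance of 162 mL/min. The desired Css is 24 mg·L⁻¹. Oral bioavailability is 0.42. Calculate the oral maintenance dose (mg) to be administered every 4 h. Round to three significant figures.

CL = 162 mL/min = 162 × 0.06 = 9.720 L/h
D = CL × Css × τ / F = 9.720 × 24 × 4 / 0.42 = 2222 mg

2220 mg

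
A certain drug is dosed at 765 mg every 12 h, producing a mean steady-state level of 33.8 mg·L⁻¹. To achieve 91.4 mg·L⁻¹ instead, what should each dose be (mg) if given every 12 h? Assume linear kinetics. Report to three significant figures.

2070 mg

With linear kinetics, Css is proportional to dose rate (D/τ) at fixed clearance.
D₂ = D₁ × (Css,target / Css,current) = 765 × 91.4/33.8 = 2069 mg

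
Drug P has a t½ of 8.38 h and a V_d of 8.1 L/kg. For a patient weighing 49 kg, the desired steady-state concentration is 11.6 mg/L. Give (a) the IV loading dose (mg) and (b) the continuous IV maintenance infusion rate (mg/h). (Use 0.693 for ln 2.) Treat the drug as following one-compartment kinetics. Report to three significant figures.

Vd = 8.1 L/kg × 49 kg = 396.9 L
LD = Vd × C = 396.9 × 11.6 = 4604 mg
CL = 0.693 × Vd / t½ = 0.693 × 396.9 / 8.38 = 32.82 L/h
Infusion rate = CL × Css = 32.82 × 11.6 = 380.7 mg/h

(a) 4600 mg; (b) 381 mg/h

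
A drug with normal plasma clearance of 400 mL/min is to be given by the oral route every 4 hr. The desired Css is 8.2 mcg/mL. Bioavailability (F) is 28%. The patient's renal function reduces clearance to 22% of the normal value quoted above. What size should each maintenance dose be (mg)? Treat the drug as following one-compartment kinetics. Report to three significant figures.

CL = 400 mL/min = 400 × 0.06 = 24.00 L/h
Patient clearance = 0.22 × 24.00 = 5.280 L/h
At steady state, dose per interval replaces the amount cleared in that interval: F·D/τ = CL·Css.
D = CL × Css × τ / F = 5.280 × 8.2 × 4 / 0.28 = 618.5 mg

619 mg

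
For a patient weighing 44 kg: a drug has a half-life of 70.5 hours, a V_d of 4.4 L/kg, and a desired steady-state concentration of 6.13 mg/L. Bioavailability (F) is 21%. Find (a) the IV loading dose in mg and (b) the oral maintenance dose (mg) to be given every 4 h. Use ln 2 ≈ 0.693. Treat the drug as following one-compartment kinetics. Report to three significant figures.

(a) 1190 mg; (b) 222 mg

Total Vd = 4.4 × 44 = 193.6 L
LD = Vd × C = 193.6 × 6.13 = 1187 mg
CL = 0.693 × Vd / t½ = 0.693 × 193.6 / 70.5 = 1.903 L/h
D = CL × Css × τ / F = 1.903 × 6.13 × 4 / 0.21 = 222.2 mg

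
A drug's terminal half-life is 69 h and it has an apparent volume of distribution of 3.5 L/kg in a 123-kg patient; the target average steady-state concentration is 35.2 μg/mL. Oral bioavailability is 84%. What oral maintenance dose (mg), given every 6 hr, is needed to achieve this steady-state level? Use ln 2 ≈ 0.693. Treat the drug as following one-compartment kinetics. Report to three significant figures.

Total Vd = 3.5 × 123 = 430.5 L
CL = ln 2 · Vd / t½ = 0.693 × 430.5 / 69 = 4.324 L/h
D = CL × Css × τ / F = 4.324 × 35.2 × 6 / 0.84 = 1087 mg

1090 mg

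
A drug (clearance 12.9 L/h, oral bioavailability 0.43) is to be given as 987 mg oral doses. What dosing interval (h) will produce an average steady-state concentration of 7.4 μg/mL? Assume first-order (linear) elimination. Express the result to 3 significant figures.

4.45 h

F·D/τ = CL·Css → τ = F·D / (CL·Css).
τ = 0.43 × 987 / (12.9 × 7.4) = 4.446 h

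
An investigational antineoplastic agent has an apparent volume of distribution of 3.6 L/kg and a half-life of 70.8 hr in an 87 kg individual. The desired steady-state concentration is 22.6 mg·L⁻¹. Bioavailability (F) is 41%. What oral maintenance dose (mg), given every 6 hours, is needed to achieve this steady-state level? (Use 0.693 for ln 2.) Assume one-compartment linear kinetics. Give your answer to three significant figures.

Vd(total) = 87 kg × 3.6 L/kg = 313.2 L
k = 0.693/70.8 = 0.009788 h⁻¹, so CL = k·Vd = 0.009788 × 313.2 = 3.066 L/h
D = CL × Css × τ / F = 3.066 × 22.6 × 6 / 0.41 = 1014 mg

1010 mg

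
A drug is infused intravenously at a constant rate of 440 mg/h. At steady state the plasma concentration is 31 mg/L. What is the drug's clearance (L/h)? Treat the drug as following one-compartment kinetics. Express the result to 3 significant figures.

14.2 L/h

At steady state, infusion rate = CL × Css, so CL = rate / Css.
CL = 440 / 31 = 14.19 L/h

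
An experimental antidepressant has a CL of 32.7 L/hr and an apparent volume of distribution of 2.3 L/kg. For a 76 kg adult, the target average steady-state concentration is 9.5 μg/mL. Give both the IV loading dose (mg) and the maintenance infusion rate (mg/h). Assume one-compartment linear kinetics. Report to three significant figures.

Vd = 2.3 L/kg × 76 kg = 174.8 L
Loading dose = Vd × C = 174.8 × 9.5 = 1661 mg
Maintenance infusion rate = CL × Css = 32.70 × 9.5 = 310.7 mg/h

(a) 1660 mg; (b) 311 mg/h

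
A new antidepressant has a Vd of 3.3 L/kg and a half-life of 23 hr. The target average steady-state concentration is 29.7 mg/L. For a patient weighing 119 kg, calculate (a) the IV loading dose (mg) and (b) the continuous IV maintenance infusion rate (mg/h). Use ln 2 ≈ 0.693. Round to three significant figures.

Vd = 3.3 L/kg × 119 kg = 392.7 L
LD = Vd × C = 392.7 × 29.7 = 11660 mg
CL = 0.693 × Vd / t½ = 0.693 × 392.7 / 23 = 11.83 L/h
Infusion rate = CL × Css = 11.83 × 29.7 = 351.4 mg/h

(a) 11700 mg; (b) 351 mg/h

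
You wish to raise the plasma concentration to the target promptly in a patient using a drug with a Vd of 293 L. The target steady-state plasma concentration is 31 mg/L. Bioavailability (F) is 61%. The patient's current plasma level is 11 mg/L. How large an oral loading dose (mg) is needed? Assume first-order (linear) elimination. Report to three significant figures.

9610 mg

Concentration deficit ΔC = 31 − 11 = 20.00 mg/L
LD = Vd × ΔC / F = 293.0 × 20.00 / 0.61 = 9607 mg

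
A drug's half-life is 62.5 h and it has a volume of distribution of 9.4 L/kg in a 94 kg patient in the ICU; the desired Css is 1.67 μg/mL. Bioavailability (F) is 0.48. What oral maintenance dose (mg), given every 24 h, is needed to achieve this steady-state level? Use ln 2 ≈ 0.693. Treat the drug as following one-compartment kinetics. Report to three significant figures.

Total Vd = 9.4 × 94 = 883.6 L
CL = ln 2 · Vd / t½ = 0.693 × 883.6 / 62.5 = 9.797 L/h
D = CL × Css × τ / F = 9.797 × 1.67 × 24 / 0.48 = 818.0 mg

818 mg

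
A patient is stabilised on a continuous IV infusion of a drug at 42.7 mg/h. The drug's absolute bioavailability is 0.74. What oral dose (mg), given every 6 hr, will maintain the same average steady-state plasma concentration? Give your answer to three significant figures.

To maintain the same Css, the systemic dosing rate must be unchanged: F·D/τ = infusion rate.
D = rate × τ / F = 42.7 × 6 / 0.74 = 346.2 mg

346 mg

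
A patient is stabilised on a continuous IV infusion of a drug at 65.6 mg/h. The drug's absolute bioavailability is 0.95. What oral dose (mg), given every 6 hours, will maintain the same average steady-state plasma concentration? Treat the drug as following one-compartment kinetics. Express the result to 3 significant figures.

414 mg

To maintain the same Css, the systemic dosing rate must be unchanged: F·D/τ = infusion rate.
D = rate × τ / F = 65.6 × 6 / 0.95 = 414.3 mg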